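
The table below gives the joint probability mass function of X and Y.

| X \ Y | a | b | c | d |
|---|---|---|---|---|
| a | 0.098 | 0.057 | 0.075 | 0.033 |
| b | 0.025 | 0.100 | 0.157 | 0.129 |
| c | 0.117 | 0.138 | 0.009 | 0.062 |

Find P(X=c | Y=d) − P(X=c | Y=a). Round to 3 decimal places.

-0.211

P(Y=d) = 0.033 + 0.129 + 0.062 = 0.224; P(X=c | Y=d) = 0.062/0.224 = 0.2768.
P(Y=a) = 0.098 + 0.025 + 0.117 = 0.240; P(X=c | Y=a) = 0.117/0.240 = 0.4875.
Difference = -0.211.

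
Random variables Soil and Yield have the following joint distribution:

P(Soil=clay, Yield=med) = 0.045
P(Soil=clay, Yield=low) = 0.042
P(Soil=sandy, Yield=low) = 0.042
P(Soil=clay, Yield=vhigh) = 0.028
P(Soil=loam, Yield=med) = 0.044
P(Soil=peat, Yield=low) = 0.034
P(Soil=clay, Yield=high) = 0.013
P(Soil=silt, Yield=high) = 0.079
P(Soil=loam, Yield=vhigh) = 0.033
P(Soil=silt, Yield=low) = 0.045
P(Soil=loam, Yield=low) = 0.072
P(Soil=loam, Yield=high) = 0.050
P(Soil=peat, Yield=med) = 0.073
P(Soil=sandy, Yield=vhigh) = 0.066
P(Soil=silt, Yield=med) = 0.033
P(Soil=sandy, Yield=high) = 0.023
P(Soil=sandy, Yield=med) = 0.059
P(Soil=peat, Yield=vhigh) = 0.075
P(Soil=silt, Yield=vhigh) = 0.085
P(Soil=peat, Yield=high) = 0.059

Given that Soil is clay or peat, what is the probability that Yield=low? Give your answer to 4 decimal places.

0.2060

P(Soil=clay) = 0.042 + 0.045 + 0.013 + 0.028 = 0.128.
P(Soil=peat) = 0.034 + 0.073 + 0.059 + 0.075 = 0.241.
P(Soil ∈ {clay, peat}) = 0.128 + 0.241 = 0.369; P(Yield=low, Soil ∈ {clay, peat}) = 0.042 + 0.034 = 0.076.
P(Yield=low | Soil ∈ {clay, peat}) = 0.076/0.369 = 0.2060.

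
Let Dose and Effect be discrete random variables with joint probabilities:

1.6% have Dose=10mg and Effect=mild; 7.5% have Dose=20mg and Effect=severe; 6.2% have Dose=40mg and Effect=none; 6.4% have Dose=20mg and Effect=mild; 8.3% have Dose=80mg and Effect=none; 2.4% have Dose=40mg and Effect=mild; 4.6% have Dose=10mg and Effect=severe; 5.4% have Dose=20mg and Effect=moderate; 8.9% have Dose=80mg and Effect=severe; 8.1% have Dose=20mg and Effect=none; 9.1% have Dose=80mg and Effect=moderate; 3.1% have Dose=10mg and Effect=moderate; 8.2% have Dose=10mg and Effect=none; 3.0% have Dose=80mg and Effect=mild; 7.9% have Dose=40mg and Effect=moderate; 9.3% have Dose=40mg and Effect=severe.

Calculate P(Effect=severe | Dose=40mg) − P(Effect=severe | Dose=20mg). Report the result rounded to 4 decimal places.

0.0867

P(Dose=40mg) = 0.062 + 0.024 + 0.079 + 0.093 = 0.258; P(Effect=severe | Dose=40mg) = 0.093/0.258 = 0.36047.
P(Dose=20mg) = 0.081 + 0.064 + 0.054 + 0.075 = 0.274; P(Effect=severe | Dose=20mg) = 0.075/0.274 = 0.27372.
Difference = 0.0867.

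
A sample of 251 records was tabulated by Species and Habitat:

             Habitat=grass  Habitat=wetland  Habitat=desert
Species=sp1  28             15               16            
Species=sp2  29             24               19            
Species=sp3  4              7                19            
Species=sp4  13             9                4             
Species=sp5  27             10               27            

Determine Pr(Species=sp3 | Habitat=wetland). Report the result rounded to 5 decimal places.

0.10769

Total with Habitat=wetland: 15 + 24 + 7 + 9 + 10 = 65.
P(Species=sp3 | Habitat=wetland) = 7/65 = 0.10769.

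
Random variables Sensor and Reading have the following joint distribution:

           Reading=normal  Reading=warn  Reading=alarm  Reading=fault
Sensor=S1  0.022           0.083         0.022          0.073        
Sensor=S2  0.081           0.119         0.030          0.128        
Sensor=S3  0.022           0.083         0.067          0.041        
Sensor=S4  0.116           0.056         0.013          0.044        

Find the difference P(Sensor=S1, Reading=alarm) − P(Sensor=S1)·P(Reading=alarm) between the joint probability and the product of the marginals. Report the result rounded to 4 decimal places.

P(Sensor=S1) = 0.022 + 0.083 + 0.022 + 0.073 = 0.200.
P(Reading=alarm) = 0.022 + 0.030 + 0.067 + 0.013 = 0.132.
P(Sensor=S1, Reading=alarm) − P(Sensor=S1)P(Reading=alarm) = 0.022 − 0.200×0.132 = -0.0044.

-0.0044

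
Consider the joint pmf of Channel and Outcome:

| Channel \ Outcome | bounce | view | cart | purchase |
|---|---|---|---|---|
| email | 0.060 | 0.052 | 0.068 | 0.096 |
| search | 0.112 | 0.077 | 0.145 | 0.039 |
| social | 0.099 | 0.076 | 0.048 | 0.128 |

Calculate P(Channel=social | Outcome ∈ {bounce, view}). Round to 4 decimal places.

P(Outcome=bounce) = 0.060 + 0.112 + 0.099 = 0.271.
P(Outcome=view) = 0.052 + 0.077 + 0.076 = 0.205.
P(Outcome ∈ {bounce, view}) = 0.271 + 0.205 = 0.476; P(Channel=social, Outcome ∈ {bounce, view}) = 0.099 + 0.076 = 0.175.
P(Channel=social | Outcome ∈ {bounce, view}) = 0.175/0.476 = 0.3676.

0.3676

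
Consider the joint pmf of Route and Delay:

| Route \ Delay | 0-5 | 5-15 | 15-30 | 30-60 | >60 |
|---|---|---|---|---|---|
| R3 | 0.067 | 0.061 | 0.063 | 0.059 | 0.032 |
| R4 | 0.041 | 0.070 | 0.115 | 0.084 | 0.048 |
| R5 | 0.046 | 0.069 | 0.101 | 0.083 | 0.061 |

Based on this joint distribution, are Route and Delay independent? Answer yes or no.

no

P(Route=R3) = 0.282 and P(Delay=0-5) = 0.154, so their product is 0.04343, but P(Route=R3, Delay=0-5) = 0.067. Since these differ, Route and Delay are not independent.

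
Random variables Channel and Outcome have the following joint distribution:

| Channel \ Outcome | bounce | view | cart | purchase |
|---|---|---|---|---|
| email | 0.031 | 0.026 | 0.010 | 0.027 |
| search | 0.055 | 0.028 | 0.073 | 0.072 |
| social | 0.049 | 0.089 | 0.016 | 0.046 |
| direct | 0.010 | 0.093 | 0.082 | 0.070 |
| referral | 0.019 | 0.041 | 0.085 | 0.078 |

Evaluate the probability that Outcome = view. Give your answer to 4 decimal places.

0.2770

P(Outcome=view) = 0.026 + 0.028 + 0.089 + 0.093 + 0.041 = 0.277.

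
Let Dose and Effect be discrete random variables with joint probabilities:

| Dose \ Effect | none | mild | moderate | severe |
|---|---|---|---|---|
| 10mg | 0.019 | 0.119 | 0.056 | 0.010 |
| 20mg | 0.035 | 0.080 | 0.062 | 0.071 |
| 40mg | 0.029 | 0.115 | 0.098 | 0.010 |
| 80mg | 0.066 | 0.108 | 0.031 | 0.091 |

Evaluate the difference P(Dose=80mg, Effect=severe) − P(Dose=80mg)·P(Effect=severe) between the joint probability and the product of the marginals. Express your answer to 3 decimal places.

0.037

P(Dose=80mg) = 0.066 + 0.108 + 0.031 + 0.091 = 0.296.
P(Effect=severe) = 0.010 + 0.071 + 0.010 + 0.091 = 0.182.
P(Dose=80mg, Effect=severe) − P(Dose=80mg)P(Effect=severe) = 0.091 − 0.296×0.182 = 0.037.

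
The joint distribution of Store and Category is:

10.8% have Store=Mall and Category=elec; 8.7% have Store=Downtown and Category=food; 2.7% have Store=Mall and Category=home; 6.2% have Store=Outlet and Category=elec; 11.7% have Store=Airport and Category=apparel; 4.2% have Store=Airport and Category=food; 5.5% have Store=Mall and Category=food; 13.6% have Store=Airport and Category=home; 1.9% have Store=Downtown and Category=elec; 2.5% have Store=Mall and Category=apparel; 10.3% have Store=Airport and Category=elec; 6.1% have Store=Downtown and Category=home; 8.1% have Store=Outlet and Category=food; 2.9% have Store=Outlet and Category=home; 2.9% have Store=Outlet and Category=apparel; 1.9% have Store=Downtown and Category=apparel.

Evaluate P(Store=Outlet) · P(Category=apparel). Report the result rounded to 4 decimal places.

P(Store=Outlet) = 0.081 + 0.029 + 0.062 + 0.029 = 0.201.
P(Category=apparel) = 0.019 + 0.025 + 0.117 + 0.029 = 0.190.
Product: 0.201 × 0.190 = 0.0382.

0.0382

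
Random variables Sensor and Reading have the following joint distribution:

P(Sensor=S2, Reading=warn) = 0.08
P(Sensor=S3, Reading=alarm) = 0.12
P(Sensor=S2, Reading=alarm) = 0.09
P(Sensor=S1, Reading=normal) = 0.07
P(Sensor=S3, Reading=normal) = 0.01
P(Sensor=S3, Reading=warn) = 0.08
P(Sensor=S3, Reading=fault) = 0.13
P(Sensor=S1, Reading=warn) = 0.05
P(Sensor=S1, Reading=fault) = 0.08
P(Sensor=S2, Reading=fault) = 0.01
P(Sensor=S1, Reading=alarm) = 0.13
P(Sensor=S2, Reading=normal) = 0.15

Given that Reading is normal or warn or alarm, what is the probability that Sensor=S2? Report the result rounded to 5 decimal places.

0.41026

P(Reading=normal) = 0.07 + 0.15 + 0.01 = 0.23.
P(Reading=warn) = 0.05 + 0.08 + 0.08 = 0.21.
P(Reading=alarm) = 0.13 + 0.09 + 0.12 = 0.34.
P(Reading ∈ {normal, warn, alarm}) = 0.23 + 0.21 + 0.34 = 0.78; P(Sensor=S2, Reading ∈ {normal, warn, alarm}) = 0.15 + 0.08 + 0.09 = 0.32.
P(Sensor=S2 | Reading ∈ {normal, warn, alarm}) = 0.32/0.78 = 0.41026.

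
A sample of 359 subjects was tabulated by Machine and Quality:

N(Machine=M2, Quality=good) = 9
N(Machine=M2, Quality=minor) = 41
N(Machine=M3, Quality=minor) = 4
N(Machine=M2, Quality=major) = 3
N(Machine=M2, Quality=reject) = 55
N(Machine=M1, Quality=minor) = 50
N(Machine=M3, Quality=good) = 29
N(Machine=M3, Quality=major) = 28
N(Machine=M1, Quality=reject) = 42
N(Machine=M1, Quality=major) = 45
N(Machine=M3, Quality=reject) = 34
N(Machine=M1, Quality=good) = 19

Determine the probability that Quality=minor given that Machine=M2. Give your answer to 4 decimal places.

0.3796

Total with Machine=M2: 9 + 41 + 3 + 55 = 108.
P(Quality=minor | Machine=M2) = 41/108 = 0.3796.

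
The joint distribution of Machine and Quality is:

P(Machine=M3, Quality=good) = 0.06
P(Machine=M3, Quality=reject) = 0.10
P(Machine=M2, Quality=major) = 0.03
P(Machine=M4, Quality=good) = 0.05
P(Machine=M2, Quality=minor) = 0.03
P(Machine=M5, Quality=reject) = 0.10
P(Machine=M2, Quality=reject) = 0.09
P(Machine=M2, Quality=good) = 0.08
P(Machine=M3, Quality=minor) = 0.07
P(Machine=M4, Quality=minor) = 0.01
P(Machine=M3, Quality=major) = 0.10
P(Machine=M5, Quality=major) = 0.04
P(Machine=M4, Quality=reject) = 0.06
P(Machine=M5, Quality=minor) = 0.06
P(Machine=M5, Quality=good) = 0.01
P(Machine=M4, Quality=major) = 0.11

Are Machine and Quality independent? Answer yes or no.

P(Machine=M4) = 0.23 and P(Quality=major) = 0.28, so their product is 0.0644, but P(Machine=M4, Quality=major) = 0.11. Since these differ, Machine and Quality are not independent.

no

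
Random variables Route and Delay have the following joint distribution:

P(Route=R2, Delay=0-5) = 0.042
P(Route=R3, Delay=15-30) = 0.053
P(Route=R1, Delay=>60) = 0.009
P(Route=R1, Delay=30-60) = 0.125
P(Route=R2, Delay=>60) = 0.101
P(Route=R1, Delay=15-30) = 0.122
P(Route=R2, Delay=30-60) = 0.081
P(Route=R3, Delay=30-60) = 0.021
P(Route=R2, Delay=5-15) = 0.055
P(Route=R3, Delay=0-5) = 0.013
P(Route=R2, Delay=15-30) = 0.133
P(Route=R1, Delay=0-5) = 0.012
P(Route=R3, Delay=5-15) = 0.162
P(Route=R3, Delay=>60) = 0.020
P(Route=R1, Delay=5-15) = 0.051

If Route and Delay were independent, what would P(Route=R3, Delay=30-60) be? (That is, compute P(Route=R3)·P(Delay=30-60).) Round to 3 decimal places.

P(Route=R3) = 0.013 + 0.162 + 0.053 + 0.021 + 0.020 = 0.269.
P(Delay=30-60) = 0.125 + 0.081 + 0.021 = 0.227.
Product: 0.269 × 0.227 = 0.061.

0.061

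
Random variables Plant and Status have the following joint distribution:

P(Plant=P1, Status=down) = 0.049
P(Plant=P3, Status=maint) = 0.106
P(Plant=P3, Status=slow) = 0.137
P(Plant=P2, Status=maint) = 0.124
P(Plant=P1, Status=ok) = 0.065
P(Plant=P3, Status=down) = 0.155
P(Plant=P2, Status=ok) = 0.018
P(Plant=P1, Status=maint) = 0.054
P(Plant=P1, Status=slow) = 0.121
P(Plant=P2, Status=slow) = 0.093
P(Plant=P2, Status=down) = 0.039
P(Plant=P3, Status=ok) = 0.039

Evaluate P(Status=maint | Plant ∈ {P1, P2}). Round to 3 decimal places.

P(Plant=P1) = 0.065 + 0.121 + 0.049 + 0.054 = 0.289.
P(Plant=P2) = 0.018 + 0.093 + 0.039 + 0.124 = 0.274.
P(Plant ∈ {P1, P2}) = 0.289 + 0.274 = 0.563; P(Status=maint, Plant ∈ {P1, P2}) = 0.054 + 0.124 = 0.178.
P(Status=maint | Plant ∈ {P1, P2}) = 0.178/0.563 = 0.316.

0.316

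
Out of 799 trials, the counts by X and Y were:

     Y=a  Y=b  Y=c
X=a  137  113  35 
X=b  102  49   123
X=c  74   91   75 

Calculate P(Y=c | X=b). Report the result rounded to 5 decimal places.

Total with X=b: 102 + 49 + 123 = 274.
P(Y=c | X=b) = 123/274 = 0.44891.

0.44891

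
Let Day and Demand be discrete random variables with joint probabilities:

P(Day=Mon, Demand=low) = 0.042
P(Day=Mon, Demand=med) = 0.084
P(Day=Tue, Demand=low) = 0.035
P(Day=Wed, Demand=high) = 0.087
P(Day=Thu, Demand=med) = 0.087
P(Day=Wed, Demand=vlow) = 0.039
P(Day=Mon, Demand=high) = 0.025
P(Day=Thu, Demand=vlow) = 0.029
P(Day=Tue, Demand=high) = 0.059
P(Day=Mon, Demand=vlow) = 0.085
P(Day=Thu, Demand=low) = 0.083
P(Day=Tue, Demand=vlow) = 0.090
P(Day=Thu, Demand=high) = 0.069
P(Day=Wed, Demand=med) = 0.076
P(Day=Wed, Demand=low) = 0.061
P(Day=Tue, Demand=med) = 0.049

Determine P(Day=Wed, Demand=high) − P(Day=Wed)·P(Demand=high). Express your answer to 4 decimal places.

0.0239

P(Day=Wed) = 0.039 + 0.061 + 0.076 + 0.087 = 0.263.
P(Demand=high) = 0.025 + 0.059 + 0.087 + 0.069 = 0.240.
P(Day=Wed, Demand=high) − P(Day=Wed)P(Demand=high) = 0.087 − 0.263×0.240 = 0.0239.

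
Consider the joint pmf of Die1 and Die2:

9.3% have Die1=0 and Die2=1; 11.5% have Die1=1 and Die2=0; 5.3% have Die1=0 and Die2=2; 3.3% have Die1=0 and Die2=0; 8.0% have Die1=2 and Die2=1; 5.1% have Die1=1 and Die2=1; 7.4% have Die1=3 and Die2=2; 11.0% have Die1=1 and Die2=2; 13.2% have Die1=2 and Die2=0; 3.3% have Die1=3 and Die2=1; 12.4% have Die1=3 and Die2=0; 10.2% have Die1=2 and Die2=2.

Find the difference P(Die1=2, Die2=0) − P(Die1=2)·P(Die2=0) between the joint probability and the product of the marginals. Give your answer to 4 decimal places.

P(Die1=2) = 0.132 + 0.080 + 0.102 = 0.314.
P(Die2=0) = 0.033 + 0.115 + 0.132 + 0.124 = 0.404.
P(Die1=2, Die2=0) − P(Die1=2)P(Die2=0) = 0.132 − 0.314×0.404 = 0.0051.

0.0051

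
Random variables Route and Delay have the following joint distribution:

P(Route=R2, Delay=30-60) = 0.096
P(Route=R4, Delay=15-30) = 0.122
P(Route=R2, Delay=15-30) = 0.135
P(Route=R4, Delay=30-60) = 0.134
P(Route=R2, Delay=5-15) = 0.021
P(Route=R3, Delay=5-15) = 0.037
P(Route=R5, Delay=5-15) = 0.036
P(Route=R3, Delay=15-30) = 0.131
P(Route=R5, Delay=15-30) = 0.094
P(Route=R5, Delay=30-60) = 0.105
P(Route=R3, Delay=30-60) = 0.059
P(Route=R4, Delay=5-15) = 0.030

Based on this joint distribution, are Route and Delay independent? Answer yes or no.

no

P(Route=R3) = 0.227 and P(Delay=30-60) = 0.394, so their product is 0.08944, but P(Route=R3, Delay=30-60) = 0.059. Since these differ, Route and Delay are not independent.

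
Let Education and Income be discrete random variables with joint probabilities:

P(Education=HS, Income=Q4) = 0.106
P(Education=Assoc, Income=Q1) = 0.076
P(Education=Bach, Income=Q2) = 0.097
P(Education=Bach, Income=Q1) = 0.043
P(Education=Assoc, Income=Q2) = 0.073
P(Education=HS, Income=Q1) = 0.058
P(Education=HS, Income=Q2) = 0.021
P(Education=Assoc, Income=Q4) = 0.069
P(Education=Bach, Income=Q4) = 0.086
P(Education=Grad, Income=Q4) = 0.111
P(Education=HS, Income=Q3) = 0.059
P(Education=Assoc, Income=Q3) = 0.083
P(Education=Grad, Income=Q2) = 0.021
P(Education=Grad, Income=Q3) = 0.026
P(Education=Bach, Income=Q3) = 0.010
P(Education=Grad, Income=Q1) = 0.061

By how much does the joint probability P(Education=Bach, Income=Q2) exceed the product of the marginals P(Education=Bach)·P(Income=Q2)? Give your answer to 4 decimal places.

P(Education=Bach) = 0.043 + 0.097 + 0.010 + 0.086 = 0.236.
P(Income=Q2) = 0.021 + 0.073 + 0.097 + 0.021 = 0.212.
P(Education=Bach, Income=Q2) − P(Education=Bach)P(Income=Q2) = 0.097 − 0.236×0.212 = 0.0470.

0.0470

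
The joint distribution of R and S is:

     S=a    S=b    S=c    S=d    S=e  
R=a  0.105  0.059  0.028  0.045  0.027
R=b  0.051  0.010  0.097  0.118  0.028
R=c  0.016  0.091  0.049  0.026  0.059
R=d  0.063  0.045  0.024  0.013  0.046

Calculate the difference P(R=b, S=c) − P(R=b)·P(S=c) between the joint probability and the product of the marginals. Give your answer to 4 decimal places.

P(R=b) = 0.051 + 0.010 + 0.097 + 0.118 + 0.028 = 0.304.
P(S=c) = 0.028 + 0.097 + 0.049 + 0.024 = 0.198.
P(R=b, S=c) − P(R=b)P(S=c) = 0.097 − 0.304×0.198 = 0.0368.

0.0368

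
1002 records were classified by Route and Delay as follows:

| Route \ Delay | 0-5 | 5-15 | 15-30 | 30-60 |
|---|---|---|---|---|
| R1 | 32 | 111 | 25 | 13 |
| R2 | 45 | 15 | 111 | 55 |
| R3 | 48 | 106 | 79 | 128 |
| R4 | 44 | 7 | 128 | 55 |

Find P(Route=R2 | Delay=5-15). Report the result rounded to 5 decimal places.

Total with Delay=5-15: 111 + 15 + 106 + 7 = 239.
P(Route=R2 | Delay=5-15) = 15/239 = 0.06276.

0.06276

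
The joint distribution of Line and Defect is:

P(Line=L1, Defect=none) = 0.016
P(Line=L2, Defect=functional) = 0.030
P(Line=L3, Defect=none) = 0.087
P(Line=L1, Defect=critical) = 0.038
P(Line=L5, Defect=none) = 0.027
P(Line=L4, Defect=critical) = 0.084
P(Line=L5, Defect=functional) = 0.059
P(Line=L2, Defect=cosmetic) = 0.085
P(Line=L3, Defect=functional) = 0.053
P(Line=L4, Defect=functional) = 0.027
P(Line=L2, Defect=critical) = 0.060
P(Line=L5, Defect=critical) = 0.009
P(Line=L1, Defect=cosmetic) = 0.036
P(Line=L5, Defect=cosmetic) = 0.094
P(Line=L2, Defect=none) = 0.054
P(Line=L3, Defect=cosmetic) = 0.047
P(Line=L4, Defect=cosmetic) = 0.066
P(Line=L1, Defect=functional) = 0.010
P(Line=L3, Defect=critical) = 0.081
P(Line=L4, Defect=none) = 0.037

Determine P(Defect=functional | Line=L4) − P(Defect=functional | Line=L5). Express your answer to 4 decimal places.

P(Line=L4) = 0.037 + 0.066 + 0.027 + 0.084 = 0.214; P(Defect=functional | Line=L4) = 0.027/0.214 = 0.12617.
P(Line=L5) = 0.027 + 0.094 + 0.059 + 0.009 = 0.189; P(Defect=functional | Line=L5) = 0.059/0.189 = 0.31217.
Difference = -0.1860.

-0.1860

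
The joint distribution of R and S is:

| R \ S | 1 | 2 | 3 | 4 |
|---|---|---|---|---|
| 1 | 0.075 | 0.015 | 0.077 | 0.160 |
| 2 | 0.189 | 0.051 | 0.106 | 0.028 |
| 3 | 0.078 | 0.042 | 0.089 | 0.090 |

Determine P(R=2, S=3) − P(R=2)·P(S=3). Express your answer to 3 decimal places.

P(R=2) = 0.189 + 0.051 + 0.106 + 0.028 = 0.374.
P(S=3) = 0.077 + 0.106 + 0.089 = 0.272.
P(R=2, S=3) − P(R=2)P(S=3) = 0.106 − 0.374×0.272 = 0.004.

0.004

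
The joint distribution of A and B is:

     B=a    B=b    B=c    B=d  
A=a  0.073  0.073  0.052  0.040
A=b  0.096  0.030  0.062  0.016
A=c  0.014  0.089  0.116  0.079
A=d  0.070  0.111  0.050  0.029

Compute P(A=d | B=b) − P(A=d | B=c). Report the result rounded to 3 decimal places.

0.188

P(B=b) = 0.073 + 0.030 + 0.089 + 0.111 = 0.303; P(A=d | B=b) = 0.111/0.303 = 0.3663.
P(B=c) = 0.052 + 0.062 + 0.116 + 0.050 = 0.280; P(A=d | B=c) = 0.050/0.280 = 0.1786.
Difference = 0.188.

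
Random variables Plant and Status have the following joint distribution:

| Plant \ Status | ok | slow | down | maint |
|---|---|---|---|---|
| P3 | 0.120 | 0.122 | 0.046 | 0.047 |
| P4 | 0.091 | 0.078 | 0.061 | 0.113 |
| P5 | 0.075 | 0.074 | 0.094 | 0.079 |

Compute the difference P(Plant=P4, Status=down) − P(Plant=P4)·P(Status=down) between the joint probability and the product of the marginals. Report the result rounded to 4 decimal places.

-0.0079

P(Plant=P4) = 0.091 + 0.078 + 0.061 + 0.113 = 0.343.
P(Status=down) = 0.046 + 0.061 + 0.094 = 0.201.
P(Plant=P4, Status=down) − P(Plant=P4)P(Status=down) = 0.061 − 0.343×0.201 = -0.0079.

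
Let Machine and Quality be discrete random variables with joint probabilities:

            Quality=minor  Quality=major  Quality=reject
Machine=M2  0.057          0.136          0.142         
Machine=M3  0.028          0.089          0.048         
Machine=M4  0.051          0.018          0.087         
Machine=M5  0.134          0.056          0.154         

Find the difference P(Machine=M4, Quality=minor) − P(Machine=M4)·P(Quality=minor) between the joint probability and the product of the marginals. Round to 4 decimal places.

0.0089

P(Machine=M4) = 0.051 + 0.018 + 0.087 = 0.156.
P(Quality=minor) = 0.057 + 0.028 + 0.051 + 0.134 = 0.270.
P(Machine=M4, Quality=minor) − P(Machine=M4)P(Quality=minor) = 0.051 − 0.156×0.270 = 0.0089.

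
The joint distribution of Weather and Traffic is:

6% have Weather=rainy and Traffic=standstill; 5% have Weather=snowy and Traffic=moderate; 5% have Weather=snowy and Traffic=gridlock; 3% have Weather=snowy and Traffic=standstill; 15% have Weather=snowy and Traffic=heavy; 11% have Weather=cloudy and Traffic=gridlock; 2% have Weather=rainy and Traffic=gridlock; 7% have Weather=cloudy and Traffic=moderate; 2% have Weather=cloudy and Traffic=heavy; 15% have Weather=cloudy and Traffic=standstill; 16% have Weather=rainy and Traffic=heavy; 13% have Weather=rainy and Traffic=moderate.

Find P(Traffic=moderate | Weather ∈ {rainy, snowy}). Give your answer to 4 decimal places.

0.2769

P(Weather=rainy) = 0.13 + 0.16 + 0.02 + 0.06 = 0.37.
P(Weather=snowy) = 0.05 + 0.15 + 0.05 + 0.03 = 0.28.
P(Weather ∈ {rainy, snowy}) = 0.37 + 0.28 = 0.65; P(Traffic=moderate, Weather ∈ {rainy, snowy}) = 0.13 + 0.05 = 0.18.
P(Traffic=moderate | Weather ∈ {rainy, snowy}) = 0.18/0.65 = 0.2769.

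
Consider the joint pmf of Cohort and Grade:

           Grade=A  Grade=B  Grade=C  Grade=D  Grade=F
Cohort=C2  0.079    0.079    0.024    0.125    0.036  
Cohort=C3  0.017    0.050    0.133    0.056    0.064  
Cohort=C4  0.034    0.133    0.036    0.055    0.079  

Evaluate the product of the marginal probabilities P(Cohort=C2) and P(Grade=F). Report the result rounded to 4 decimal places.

0.0614

P(Cohort=C2) = 0.079 + 0.079 + 0.024 + 0.125 + 0.036 = 0.343.
P(Grade=F) = 0.036 + 0.064 + 0.079 = 0.179.
Product: 0.343 × 0.179 = 0.0614.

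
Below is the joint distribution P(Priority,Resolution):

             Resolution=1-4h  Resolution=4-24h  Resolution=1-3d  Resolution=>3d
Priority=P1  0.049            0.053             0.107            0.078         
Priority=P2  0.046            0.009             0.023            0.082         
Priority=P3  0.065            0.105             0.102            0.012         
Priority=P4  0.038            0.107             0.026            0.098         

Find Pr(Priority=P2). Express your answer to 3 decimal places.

0.160

P(Priority=P2) = 0.046 + 0.009 + 0.023 + 0.082 = 0.160.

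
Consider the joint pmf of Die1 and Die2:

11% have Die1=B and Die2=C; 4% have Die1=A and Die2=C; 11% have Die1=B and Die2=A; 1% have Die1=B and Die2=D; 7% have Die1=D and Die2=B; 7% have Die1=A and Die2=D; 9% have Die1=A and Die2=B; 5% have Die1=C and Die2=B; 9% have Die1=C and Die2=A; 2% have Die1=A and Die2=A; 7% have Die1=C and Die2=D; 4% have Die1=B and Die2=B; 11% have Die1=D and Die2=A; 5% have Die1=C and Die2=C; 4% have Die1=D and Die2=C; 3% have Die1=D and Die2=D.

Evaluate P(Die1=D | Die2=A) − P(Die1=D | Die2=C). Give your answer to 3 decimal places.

P(Die2=A) = 0.02 + 0.11 + 0.09 + 0.11 = 0.33; P(Die1=D | Die2=A) = 0.11/0.33 = 0.3333.
P(Die2=C) = 0.04 + 0.11 + 0.05 + 0.04 = 0.24; P(Die1=D | Die2=C) = 0.04/0.24 = 0.1667.
Difference = 0.167.

0.167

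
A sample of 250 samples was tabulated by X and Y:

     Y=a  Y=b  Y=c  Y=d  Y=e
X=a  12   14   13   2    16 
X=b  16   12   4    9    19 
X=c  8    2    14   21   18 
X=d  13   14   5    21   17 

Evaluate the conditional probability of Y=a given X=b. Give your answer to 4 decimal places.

Total with X=b: 16 + 12 + 4 + 9 + 19 = 60.
P(Y=a | X=b) = 16/60 = 0.2667.

0.2667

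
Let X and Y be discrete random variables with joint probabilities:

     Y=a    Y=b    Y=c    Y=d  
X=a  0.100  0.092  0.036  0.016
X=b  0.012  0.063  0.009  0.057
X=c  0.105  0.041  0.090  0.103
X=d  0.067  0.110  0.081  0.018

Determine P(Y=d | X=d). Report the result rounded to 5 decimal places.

0.06522

P(X=d) = 0.067 + 0.110 + 0.081 + 0.018 = 0.276.
P(Y=d | X=d) = 0.018/0.276 = 0.06522.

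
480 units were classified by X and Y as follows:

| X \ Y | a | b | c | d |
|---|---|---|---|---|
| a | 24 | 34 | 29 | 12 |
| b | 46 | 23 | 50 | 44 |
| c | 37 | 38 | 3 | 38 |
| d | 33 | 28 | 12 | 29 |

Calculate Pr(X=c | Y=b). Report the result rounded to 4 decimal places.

0.3089

Total with Y=b: 34 + 23 + 38 + 28 = 123.
P(X=c | Y=b) = 38/123 = 0.3089.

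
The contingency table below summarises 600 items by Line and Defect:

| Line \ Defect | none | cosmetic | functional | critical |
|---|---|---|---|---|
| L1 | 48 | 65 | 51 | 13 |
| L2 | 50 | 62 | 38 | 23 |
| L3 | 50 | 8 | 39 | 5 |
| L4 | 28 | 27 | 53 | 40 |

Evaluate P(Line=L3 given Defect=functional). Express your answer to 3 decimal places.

Total with Defect=functional: 51 + 38 + 39 + 53 = 181.
P(Line=L3 | Defect=functional) = 39/181 = 0.215.

0.215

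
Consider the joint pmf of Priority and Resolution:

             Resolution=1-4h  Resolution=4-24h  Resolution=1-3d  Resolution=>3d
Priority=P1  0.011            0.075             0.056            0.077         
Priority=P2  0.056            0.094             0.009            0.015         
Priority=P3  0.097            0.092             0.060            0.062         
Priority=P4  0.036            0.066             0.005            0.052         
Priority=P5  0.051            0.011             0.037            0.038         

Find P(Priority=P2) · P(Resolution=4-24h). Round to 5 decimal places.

0.05881

P(Priority=P2) = 0.056 + 0.094 + 0.009 + 0.015 = 0.174.
P(Resolution=4-24h) = 0.075 + 0.094 + 0.092 + 0.066 + 0.011 = 0.338.
Product: 0.174 × 0.338 = 0.05881.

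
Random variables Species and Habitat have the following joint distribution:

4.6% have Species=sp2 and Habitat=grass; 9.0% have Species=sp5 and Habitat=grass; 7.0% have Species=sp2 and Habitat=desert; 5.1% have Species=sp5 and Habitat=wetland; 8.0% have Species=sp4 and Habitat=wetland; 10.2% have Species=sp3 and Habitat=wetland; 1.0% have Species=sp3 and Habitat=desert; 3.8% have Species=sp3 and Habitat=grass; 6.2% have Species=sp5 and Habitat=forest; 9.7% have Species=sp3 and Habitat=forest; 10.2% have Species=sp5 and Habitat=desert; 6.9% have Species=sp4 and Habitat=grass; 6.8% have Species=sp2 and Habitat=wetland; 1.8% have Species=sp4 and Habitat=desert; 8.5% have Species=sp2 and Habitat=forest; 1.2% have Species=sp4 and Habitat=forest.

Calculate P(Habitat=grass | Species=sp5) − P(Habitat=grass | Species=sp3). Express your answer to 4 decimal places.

P(Species=sp5) = 0.062 + 0.090 + 0.051 + 0.102 = 0.305; P(Habitat=grass | Species=sp5) = 0.090/0.305 = 0.29508.
P(Species=sp3) = 0.097 + 0.038 + 0.102 + 0.010 = 0.247; P(Habitat=grass | Species=sp3) = 0.038/0.247 = 0.15385.
Difference = 0.1412.

0.1412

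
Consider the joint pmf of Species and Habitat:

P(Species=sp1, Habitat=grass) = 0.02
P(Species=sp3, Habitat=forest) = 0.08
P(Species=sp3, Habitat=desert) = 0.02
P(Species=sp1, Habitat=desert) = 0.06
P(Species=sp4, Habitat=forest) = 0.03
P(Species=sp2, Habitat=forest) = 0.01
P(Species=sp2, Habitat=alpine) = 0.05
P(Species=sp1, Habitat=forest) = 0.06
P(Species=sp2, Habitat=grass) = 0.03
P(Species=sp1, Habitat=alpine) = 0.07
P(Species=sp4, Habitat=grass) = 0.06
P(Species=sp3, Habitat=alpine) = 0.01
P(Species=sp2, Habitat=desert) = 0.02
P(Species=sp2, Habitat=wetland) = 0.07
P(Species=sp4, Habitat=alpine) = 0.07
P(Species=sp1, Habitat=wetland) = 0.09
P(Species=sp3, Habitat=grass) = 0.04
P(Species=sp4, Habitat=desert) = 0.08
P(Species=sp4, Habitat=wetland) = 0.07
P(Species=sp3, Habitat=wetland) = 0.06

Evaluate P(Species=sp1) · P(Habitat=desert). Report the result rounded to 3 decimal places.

P(Species=sp1) = 0.06 + 0.02 + 0.09 + 0.06 + 0.07 = 0.30.
P(Habitat=desert) = 0.06 + 0.02 + 0.02 + 0.08 = 0.18.
Product: 0.30 × 0.18 = 0.054.

0.054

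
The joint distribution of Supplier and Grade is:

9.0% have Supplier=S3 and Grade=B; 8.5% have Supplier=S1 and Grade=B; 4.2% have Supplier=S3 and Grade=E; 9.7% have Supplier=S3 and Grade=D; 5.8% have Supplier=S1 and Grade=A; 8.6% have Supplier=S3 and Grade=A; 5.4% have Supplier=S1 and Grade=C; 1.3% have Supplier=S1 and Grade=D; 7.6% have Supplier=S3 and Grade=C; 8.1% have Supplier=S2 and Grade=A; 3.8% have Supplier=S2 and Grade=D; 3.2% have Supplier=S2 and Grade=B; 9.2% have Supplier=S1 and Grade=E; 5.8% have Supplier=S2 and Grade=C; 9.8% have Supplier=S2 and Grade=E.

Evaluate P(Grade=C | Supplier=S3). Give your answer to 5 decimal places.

0.19437

P(Supplier=S3) = 0.086 + 0.090 + 0.076 + 0.097 + 0.042 = 0.391.
P(Grade=C | Supplier=S3) = 0.076/0.391 = 0.19437.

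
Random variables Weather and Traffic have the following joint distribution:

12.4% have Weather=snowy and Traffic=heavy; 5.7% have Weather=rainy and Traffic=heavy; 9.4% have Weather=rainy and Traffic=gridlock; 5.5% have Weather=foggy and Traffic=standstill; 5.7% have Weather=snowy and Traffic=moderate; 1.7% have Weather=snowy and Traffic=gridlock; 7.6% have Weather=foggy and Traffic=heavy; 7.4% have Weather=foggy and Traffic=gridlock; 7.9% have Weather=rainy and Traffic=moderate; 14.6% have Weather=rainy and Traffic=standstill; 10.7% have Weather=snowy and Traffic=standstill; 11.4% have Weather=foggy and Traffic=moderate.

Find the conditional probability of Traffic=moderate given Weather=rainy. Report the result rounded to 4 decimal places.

P(Weather=rainy) = 0.079 + 0.057 + 0.094 + 0.146 = 0.376.
P(Traffic=moderate | Weather=rainy) = 0.079/0.376 = 0.2101.

0.2101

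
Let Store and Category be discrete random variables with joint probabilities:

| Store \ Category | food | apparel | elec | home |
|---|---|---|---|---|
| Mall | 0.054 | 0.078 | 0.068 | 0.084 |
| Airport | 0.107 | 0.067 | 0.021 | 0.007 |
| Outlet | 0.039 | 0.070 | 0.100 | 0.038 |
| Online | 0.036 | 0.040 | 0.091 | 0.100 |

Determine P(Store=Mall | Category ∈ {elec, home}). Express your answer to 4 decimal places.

P(Category=elec) = 0.068 + 0.021 + 0.100 + 0.091 = 0.280.
P(Category=home) = 0.084 + 0.007 + 0.038 + 0.100 = 0.229.
P(Category ∈ {elec, home}) = 0.280 + 0.229 = 0.509; P(Store=Mall, Category ∈ {elec, home}) = 0.068 + 0.084 = 0.152.
P(Store=Mall | Category ∈ {elec, home}) = 0.152/0.509 = 0.2986.

0.2986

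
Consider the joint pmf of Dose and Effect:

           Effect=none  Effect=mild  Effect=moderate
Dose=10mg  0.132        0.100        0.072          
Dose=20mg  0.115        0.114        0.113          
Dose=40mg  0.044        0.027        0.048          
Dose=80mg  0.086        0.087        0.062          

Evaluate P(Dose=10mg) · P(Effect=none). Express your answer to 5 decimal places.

0.11461

P(Dose=10mg) = 0.132 + 0.100 + 0.072 = 0.304.
P(Effect=none) = 0.132 + 0.115 + 0.044 + 0.086 = 0.377.
Product: 0.304 × 0.377 = 0.11461.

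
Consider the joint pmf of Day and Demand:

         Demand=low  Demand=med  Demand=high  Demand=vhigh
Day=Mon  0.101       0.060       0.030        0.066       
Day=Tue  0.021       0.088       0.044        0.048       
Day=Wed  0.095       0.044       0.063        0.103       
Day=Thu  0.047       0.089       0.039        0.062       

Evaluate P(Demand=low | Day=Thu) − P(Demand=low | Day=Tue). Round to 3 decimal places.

P(Day=Thu) = 0.047 + 0.089 + 0.039 + 0.062 = 0.237; P(Demand=low | Day=Thu) = 0.047/0.237 = 0.1983.
P(Day=Tue) = 0.021 + 0.088 + 0.044 + 0.048 = 0.201; P(Demand=low | Day=Tue) = 0.021/0.201 = 0.1045.
Difference = 0.094.

0.094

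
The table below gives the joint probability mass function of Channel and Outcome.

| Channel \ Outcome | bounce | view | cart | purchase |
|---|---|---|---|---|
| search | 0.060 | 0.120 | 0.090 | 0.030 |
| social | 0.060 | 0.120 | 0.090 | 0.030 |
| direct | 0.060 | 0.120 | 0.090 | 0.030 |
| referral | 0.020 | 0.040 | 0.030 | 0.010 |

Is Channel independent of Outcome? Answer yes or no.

yes

Every cell satisfies P(Channel,Outcome) = P(Channel)·P(Outcome). For instance P(Channel=search) = 0.300, P(Outcome=bounce) = 0.200, and 0.300×0.200 = 0.060 matches the joint entry. So Channel and Outcome are independent.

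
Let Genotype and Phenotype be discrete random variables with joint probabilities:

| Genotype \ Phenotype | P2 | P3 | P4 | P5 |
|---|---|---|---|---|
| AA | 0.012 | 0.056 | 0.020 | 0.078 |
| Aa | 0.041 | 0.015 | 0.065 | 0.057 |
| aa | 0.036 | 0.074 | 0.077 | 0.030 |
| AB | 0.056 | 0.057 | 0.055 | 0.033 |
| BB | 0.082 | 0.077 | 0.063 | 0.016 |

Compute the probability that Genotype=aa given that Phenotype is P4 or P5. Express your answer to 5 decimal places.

0.21660

P(Phenotype=P4) = 0.020 + 0.065 + 0.077 + 0.055 + 0.063 = 0.280.
P(Phenotype=P5) = 0.078 + 0.057 + 0.030 + 0.033 + 0.016 = 0.214.
P(Phenotype ∈ {P4, P5}) = 0.280 + 0.214 = 0.494; P(Genotype=aa, Phenotype ∈ {P4, P5}) = 0.077 + 0.030 = 0.107.
P(Genotype=aa | Phenotype ∈ {P4, P5}) = 0.107/0.494 = 0.21660.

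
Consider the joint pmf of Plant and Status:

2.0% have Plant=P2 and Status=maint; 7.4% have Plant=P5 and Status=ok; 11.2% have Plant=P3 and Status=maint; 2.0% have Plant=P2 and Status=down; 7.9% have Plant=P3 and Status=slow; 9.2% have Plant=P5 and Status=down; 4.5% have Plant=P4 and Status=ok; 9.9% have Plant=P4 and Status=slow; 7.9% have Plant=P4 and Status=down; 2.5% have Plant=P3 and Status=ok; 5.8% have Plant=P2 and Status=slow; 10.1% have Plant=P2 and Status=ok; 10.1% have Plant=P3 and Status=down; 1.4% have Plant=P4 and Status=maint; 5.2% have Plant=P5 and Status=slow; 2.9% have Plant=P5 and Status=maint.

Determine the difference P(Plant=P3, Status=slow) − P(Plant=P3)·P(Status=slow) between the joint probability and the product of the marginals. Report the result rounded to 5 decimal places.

-0.01230

P(Plant=P3) = 0.025 + 0.079 + 0.101 + 0.112 = 0.317.
P(Status=slow) = 0.058 + 0.079 + 0.099 + 0.052 = 0.288.
P(Plant=P3, Status=slow) − P(Plant=P3)P(Status=slow) = 0.079 − 0.317×0.288 = -0.01230.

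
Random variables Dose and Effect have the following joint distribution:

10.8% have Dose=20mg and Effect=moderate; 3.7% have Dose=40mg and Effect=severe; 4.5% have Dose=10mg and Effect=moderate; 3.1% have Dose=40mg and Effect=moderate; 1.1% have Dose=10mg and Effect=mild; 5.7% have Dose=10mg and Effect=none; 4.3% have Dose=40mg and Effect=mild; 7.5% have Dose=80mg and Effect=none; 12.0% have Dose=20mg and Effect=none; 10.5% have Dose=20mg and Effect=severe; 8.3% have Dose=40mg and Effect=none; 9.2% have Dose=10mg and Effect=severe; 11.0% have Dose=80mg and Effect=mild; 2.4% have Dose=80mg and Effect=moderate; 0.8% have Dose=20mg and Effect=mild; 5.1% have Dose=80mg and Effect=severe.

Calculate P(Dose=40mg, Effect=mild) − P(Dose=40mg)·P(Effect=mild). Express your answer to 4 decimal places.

0.0096

P(Dose=40mg) = 0.083 + 0.043 + 0.031 + 0.037 = 0.194.
P(Effect=mild) = 0.011 + 0.008 + 0.043 + 0.110 = 0.172.
P(Dose=40mg, Effect=mild) − P(Dose=40mg)P(Effect=mild) = 0.043 − 0.194×0.172 = 0.0096.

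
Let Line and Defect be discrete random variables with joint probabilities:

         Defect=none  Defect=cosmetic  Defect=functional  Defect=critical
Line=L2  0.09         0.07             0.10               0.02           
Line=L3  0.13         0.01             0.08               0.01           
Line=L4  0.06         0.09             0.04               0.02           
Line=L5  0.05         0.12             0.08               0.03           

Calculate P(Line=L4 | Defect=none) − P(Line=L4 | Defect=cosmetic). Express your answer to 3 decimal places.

P(Defect=none) = 0.09 + 0.13 + 0.06 + 0.05 = 0.33; P(Line=L4 | Defect=none) = 0.06/0.33 = 0.1818.
P(Defect=cosmetic) = 0.07 + 0.01 + 0.09 + 0.12 = 0.29; P(Line=L4 | Defect=cosmetic) = 0.09/0.29 = 0.3103.
Difference = -0.129.

-0.129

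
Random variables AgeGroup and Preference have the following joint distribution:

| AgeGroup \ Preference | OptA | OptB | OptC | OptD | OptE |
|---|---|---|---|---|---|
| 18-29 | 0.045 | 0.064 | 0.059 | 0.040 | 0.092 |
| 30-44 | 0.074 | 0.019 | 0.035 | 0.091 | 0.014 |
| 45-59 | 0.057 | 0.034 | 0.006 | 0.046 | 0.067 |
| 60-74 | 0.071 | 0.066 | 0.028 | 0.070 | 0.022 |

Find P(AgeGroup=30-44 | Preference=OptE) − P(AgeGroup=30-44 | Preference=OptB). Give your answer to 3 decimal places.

-0.032

P(Preference=OptE) = 0.092 + 0.014 + 0.067 + 0.022 = 0.195; P(AgeGroup=30-44 | Preference=OptE) = 0.014/0.195 = 0.0718.
P(Preference=OptB) = 0.064 + 0.019 + 0.034 + 0.066 = 0.183; P(AgeGroup=30-44 | Preference=OptB) = 0.019/0.183 = 0.1038.
Difference = -0.032.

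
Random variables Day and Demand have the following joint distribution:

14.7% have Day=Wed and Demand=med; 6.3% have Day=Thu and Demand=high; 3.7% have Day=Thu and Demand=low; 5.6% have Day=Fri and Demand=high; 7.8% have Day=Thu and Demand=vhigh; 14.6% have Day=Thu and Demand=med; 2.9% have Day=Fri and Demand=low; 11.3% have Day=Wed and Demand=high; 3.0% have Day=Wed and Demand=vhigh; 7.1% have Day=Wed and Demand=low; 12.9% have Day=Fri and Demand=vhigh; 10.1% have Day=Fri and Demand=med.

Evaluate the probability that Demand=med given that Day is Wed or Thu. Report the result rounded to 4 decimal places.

0.4277

P(Day=Wed) = 0.071 + 0.147 + 0.113 + 0.030 = 0.361.
P(Day=Thu) = 0.037 + 0.146 + 0.063 + 0.078 = 0.324.
P(Day ∈ {Wed, Thu}) = 0.361 + 0.324 = 0.685; P(Demand=med, Day ∈ {Wed, Thu}) = 0.147 + 0.146 = 0.293.
P(Demand=med | Day ∈ {Wed, Thu}) = 0.293/0.685 = 0.4277.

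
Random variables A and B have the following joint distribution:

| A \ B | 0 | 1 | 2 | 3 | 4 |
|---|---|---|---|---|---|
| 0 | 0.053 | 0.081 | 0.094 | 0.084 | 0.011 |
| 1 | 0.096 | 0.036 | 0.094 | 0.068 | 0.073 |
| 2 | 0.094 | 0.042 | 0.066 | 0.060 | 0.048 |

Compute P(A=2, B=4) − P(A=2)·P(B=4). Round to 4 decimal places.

P(A=2) = 0.094 + 0.042 + 0.066 + 0.060 + 0.048 = 0.310.
P(B=4) = 0.011 + 0.073 + 0.048 = 0.132.
P(A=2, B=4) − P(A=2)P(B=4) = 0.048 − 0.310×0.132 = 0.0071.

0.0071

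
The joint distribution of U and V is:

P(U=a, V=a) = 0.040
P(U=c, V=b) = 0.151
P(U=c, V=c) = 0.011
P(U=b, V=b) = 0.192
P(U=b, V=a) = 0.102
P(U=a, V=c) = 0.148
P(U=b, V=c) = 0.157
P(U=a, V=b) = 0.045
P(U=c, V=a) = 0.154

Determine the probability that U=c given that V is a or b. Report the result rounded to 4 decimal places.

0.4459

P(V=a) = 0.040 + 0.102 + 0.154 = 0.296.
P(V=b) = 0.045 + 0.192 + 0.151 = 0.388.
P(V ∈ {a, b}) = 0.296 + 0.388 = 0.684; P(U=c, V ∈ {a, b}) = 0.154 + 0.151 = 0.305.
P(U=c | V ∈ {a, b}) = 0.305/0.684 = 0.4459.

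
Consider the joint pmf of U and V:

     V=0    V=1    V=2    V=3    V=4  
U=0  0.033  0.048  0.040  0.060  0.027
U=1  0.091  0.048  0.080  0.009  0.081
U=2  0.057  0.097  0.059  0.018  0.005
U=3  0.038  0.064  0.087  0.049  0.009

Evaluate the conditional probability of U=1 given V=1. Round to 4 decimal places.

0.1868

P(V=1) = 0.048 + 0.048 + 0.097 + 0.064 = 0.257.
P(U=1 | V=1) = 0.048/0.257 = 0.1868.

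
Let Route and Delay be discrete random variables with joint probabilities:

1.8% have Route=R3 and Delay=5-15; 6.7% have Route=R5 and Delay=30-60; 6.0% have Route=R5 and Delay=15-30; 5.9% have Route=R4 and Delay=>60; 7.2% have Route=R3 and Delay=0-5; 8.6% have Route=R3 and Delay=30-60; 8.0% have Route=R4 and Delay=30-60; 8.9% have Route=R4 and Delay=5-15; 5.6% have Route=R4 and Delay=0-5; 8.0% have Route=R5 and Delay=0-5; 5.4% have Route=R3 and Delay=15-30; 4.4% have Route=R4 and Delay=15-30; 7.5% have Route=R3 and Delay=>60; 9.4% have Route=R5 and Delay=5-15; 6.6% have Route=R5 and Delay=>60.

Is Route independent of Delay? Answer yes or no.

no

P(Route=R3) = 0.305 and P(Delay=5-15) = 0.201, so their product is 0.06131, but P(Route=R3, Delay=5-15) = 0.018. Since these differ, Route and Delay are not independent.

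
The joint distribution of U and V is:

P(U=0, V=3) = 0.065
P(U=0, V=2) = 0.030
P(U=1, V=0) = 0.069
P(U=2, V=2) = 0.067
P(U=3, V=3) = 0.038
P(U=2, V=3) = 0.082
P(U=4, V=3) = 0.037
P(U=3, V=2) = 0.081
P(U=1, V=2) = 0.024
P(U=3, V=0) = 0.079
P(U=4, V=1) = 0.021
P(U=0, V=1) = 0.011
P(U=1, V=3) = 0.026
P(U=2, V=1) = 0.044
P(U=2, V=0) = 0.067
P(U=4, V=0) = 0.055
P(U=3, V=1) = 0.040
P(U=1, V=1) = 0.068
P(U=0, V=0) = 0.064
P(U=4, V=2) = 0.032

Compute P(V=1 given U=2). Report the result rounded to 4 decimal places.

0.1692

P(U=2) = 0.067 + 0.044 + 0.067 + 0.082 = 0.260.
P(V=1 | U=2) = 0.044/0.260 = 0.1692.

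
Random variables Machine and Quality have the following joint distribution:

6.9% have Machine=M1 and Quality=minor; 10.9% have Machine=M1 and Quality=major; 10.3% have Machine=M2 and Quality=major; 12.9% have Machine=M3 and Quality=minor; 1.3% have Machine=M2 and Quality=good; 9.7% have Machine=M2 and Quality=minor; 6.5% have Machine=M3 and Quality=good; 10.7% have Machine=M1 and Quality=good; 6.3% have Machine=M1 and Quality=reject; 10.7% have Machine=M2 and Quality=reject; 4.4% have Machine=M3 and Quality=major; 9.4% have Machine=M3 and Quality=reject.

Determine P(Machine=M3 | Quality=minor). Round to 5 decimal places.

P(Quality=minor) = 0.069 + 0.097 + 0.129 = 0.295.
P(Machine=M3 | Quality=minor) = 0.129/0.295 = 0.43729.

0.43729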